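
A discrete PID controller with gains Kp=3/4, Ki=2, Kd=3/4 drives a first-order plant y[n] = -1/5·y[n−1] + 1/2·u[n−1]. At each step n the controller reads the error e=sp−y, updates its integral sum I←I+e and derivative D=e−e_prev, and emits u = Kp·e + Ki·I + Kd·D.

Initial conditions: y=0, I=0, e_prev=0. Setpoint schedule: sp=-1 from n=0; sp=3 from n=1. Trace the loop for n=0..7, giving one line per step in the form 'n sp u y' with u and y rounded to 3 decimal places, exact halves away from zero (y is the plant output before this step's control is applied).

(exact arithmetic carried between steps; '≈' marks a value shown rounded to 6 d.p. or computed from one; I and e_prev carry over from the previous line; the table rounds u and y to 3 d.p., halves away from zero)
n=0: y=0, sp=-1, e=sp−y=-1; I=-1, D=e−e_prev=-1; u=3/4·(-1)+2·(-1)+3/4·(-1)=-3.5; next y=-1/5·0+1/2·(-3.5)=-1.75
n=1: y=-1.75, sp=3, e=sp−y=4.75; I=3.75, D=e−e_prev=5.75; u=3/4·4.75+2·3.75+3/4·5.75=15.375; next y=-1/5·(-1.75)+1/2·15.375=8.0375
n=2: y=8.0375, sp=3, e=sp−y=-5.0375; I=-1.2875, D=e−e_prev=-9.7875; u=3/4·(-5.0375)+2·(-1.2875)+3/4·(-9.7875)=-13.69375; next y=-1/5·8.0375+1/2·(-13.69375)=-8.454375
n=3: y=-8.454375, sp=3, e=sp−y=11.454375; I=10.166875, D=e−e_prev=16.491875; u=3/4·11.454375+2·10.166875+3/4·16.491875≈41.293438; next y=-1/5·(-8.454375)+1/2·41.293438≈22.337594
n=4: y≈22.337594, sp=3, e=sp−y≈-19.337594; I≈-9.170719, D=e−e_prev≈-30.791969; u=3/4·(-19.337594)+2·(-9.170719)+3/4·(-30.791969)≈-55.938609; next y=-1/5·22.337594+1/2·(-55.938609)≈-32.436823
n=5: y≈-32.436823, sp=3, e=sp−y≈35.436823; I≈26.266105, D=e−e_prev≈54.774417; u=3/4·35.436823+2·26.266105+3/4·54.774417≈120.190640; next y=-1/5·(-32.436823)+1/2·120.190640≈66.582685
n=6: y≈66.582685, sp=3, e=sp−y≈-63.582685; I≈-37.316580, D=e−e_prev≈-99.019508; u=3/4·(-63.582685)+2·(-37.316580)+3/4·(-99.019508)≈-196.584804; next y=-1/5·66.582685+1/2·(-196.584804)≈-111.608939
n=7: y≈-111.608939, sp=3, e=sp−y≈114.608939; I≈77.292359, D=e−e_prev≈178.191624; u=3/4·114.608939+2·77.292359+3/4·178.191624≈374.185140; next y=-1/5·(-111.608939)+1/2·374.185140≈209.414358

0 -1 -3.500 0.000
1 3 15.375 -1.750
2 3 -13.694 8.038
3 3 41.293 -8.454
4 3 -55.939 22.338
5 3 120.191 -32.437
6 3 -196.585 66.583
7 3 374.185 -111.609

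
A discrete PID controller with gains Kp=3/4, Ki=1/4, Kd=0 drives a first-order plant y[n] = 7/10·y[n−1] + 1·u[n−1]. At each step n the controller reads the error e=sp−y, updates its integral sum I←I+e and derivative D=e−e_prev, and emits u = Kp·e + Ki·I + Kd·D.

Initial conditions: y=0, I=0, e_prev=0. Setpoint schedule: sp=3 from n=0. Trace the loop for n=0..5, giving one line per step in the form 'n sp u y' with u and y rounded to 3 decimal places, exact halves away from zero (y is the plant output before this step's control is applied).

(exact arithmetic carried between steps; '≈' marks a value shown rounded to 6 d.p. or computed from one; I and e_prev carry over from the previous line; the table rounds u and y to 3 d.p., halves away from zero)
n=0: y=0, sp=3, e=sp−y=3; I=3, D=e−e_prev=3; u=3/4·3+1/4·3+0·3=3; next y=7/10·0+1·3=3
n=1: y=3, sp=3, e=sp−y=0; I=3, D=e−e_prev=-3; u=3/4·0+1/4·3+0·(-3)=0.75; next y=7/10·3+1·0.75=2.85
n=2: y=2.85, sp=3, e=sp−y=0.15; I=3.15, D=e−e_prev=0.15; u=3/4·0.15+1/4·3.15+0·0.15=0.9; next y=7/10·2.85+1·0.9=2.895
n=3: y=2.895, sp=3, e=sp−y=0.105; I=3.255, D=e−e_prev=-0.045; u=3/4·0.105+1/4·3.255+0·(-0.045)=0.8925; next y=7/10·2.895+1·0.8925=2.919
n=4: y=2.919, sp=3, e=sp−y=0.081; I=3.336, D=e−e_prev=-0.024; u=3/4·0.081+1/4·3.336+0·(-0.024)=0.89475; next y=7/10·2.919+1·0.89475=2.93805
n=5: y=2.93805, sp=3, e=sp−y=0.06195; I=3.39795, D=e−e_prev=-0.01905; u=3/4·0.06195+1/4·3.39795+0·(-0.01905)=0.89595; next y=7/10·2.93805+1·0.89595=2.952585

0 3 3.000 0.000
1 3 0.750 3.000
2 3 0.900 2.850
3 3 0.893 2.895
4 3 0.895 2.919
5 3 0.896 2.938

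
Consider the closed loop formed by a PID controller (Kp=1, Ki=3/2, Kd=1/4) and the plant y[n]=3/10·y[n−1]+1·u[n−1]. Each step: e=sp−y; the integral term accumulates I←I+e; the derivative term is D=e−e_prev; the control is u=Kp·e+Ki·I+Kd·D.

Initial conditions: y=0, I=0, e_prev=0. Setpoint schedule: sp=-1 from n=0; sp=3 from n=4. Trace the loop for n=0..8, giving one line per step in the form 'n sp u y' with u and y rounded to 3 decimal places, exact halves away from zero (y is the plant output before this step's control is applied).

(exact arithmetic carried between steps; '≈' marks a value shown rounded to 6 d.p. or computed from one; I and e_prev carry over from the previous line; the table rounds u and y to 3 d.p., halves away from zero)
n=0: y=0, sp=-1, e=sp−y=-1; I=-1, D=e−e_prev=-1; u=1·(-1)+3/2·(-1)+1/4·(-1)=-2.75; next y=3/10·0+1·(-2.75)=-2.75
n=1: y=-2.75, sp=-1, e=sp−y=1.75; I=0.75, D=e−e_prev=2.75; u=1·1.75+3/2·0.75+1/4·2.75=3.5625; next y=3/10·(-2.75)+1·3.5625=2.7375
n=2: y=2.7375, sp=-1, e=sp−y=-3.7375; I=-2.9875, D=e−e_prev=-5.4875; u=1·(-3.7375)+3/2·(-2.9875)+1/4·(-5.4875)=-9.590625; next y=3/10·2.7375+1·(-9.590625)=-8.769375
n=3: y=-8.769375, sp=-1, e=sp−y=7.769375; I=4.781875, D=e−e_prev=11.506875; u=1·7.769375+3/2·4.781875+1/4·11.506875≈17.818906; next y=3/10·(-8.769375)+1·17.818906≈15.188094
n=4: y≈15.188094, sp=3, e=sp−y≈-12.188094; I≈-7.406219, D=e−e_prev≈-19.957469; u=1·(-12.188094)+3/2·(-7.406219)+1/4·(-19.957469)≈-28.286789; next y=3/10·15.188094+1·(-28.286789)≈-23.730361
n=5: y≈-23.730361, sp=3, e=sp−y≈26.730361; I≈19.324142, D=e−e_prev≈38.918455; u=1·26.730361+3/2·19.324142+1/4·38.918455≈65.446188; next y=3/10·(-23.730361)+1·65.446188≈58.327080
n=6: y≈58.327080, sp=3, e=sp−y≈-55.327080; I≈-36.002937, D=e−e_prev≈-82.057441; u=1·(-55.327080)+3/2·(-36.002937)+1/4·(-82.057441)≈-129.845846; next y=3/10·58.327080+1·(-129.845846)≈-112.347722
n=7: y≈-112.347722, sp=3, e=sp−y≈115.347722; I≈79.344785, D=e−e_prev≈170.674802; u=1·115.347722+3/2·79.344785+1/4·170.674802≈277.033599; next y=3/10·(-112.347722)+1·277.033599≈243.329283
n=8: y≈243.329283, sp=3, e=sp−y≈-240.329283; I≈-160.984498, D=e−e_prev≈-355.677005; u=1·(-240.329283)+3/2·(-160.984498)+1/4·(-355.677005)≈-570.725281; next y=3/10·243.329283+1·(-570.725281)≈-497.726496

0 -1 -2.750 0.000
1 -1 3.563 -2.750
2 -1 -9.591 2.738
3 -1 17.819 -8.769
4 3 -28.287 15.188
5 3 65.446 -23.730
6 3 -129.846 58.327
7 3 277.034 -112.348
8 3 -570.725 243.329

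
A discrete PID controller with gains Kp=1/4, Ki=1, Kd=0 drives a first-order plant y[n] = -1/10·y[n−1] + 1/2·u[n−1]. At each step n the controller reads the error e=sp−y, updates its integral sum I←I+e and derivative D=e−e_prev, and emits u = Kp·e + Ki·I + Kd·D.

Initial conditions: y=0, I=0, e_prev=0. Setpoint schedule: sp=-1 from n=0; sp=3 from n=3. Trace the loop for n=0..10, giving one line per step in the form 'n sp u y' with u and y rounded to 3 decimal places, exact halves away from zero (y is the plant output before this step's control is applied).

0 -1 -1.250 0.000
1 -1 -1.469 -0.625
2 -1 -1.785 -0.672
3 3 3.079 -0.825
4 3 3.845 1.622
5 3 5.050 1.760
6 3 5.554 2.349
7 3 5.964 2.542
8 3 6.190 2.728
9 3 6.344 2.822
10 3 6.437 2.890

(exact arithmetic carried between steps; '≈' marks a value shown rounded to 6 d.p. or computed from one; I and e_prev carry over from the previous line; the table rounds u and y to 3 d.p., halves away from zero)
n=0: y=0, sp=-1, e=sp−y=-1; I=-1, D=e−e_prev=-1; u=1/4·(-1)+1·(-1)+0·(-1)=-1.25; next y=-1/10·0+1/2·(-1.25)=-0.625
n=1: y=-0.625, sp=-1, e=sp−y=-0.375; I=-1.375, D=e−e_prev=0.625; u=1/4·(-0.375)+1·(-1.375)+0·0.625=-1.46875; next y=-1/10·(-0.625)+1/2·(-1.46875)=-0.671875
n=2: y=-0.671875, sp=-1, e=sp−y=-0.328125; I=-1.703125, D=e−e_prev=0.046875; u=1/4·(-0.328125)+1·(-1.703125)+0·0.046875≈-1.785156; next y=-1/10·(-0.671875)+1/2·(-1.785156)≈-0.825391
n=3: y≈-0.825391, sp=3, e=sp−y≈3.825391; I≈2.122266, D=e−e_prev≈4.153516; u=1/4·3.825391+1·2.122266+0·4.153516≈3.078613; next y=-1/10·(-0.825391)+1/2·3.078613≈1.621846
n=4: y≈1.621846, sp=3, e=sp−y≈1.378154; I≈3.500420, D=e−e_prev≈-2.447236; u=1/4·1.378154+1·3.500420+0·(-2.447236)≈3.844958; next y=-1/10·1.621846+1/2·3.844958≈1.760295
n=5: y≈1.760295, sp=3, e=sp−y≈1.239705; I≈4.740125, D=e−e_prev≈-0.138449; u=1/4·1.239705+1·4.740125+0·(-0.138449)≈5.050052; next y=-1/10·1.760295+1/2·5.050052≈2.348996
n=6: y≈2.348996, sp=3, e=sp−y≈0.651004; I≈5.391129, D=e−e_prev≈-0.588702; u=1/4·0.651004+1·5.391129+0·(-0.588702)≈5.553880; next y=-1/10·2.348996+1/2·5.553880≈2.542040
n=7: y≈2.542040, sp=3, e=sp−y≈0.457960; I≈5.849089, D=e−e_prev≈-0.193044; u=1/4·0.457960+1·5.849089+0·(-0.193044)≈5.963579; next y=-1/10·2.542040+1/2·5.963579≈2.727585
n=8: y≈2.727585, sp=3, e=sp−y≈0.272415; I≈6.121503, D=e−e_prev≈-0.185545; u=1/4·0.272415+1·6.121503+0·(-0.185545)≈6.189607; next y=-1/10·2.727585+1/2·6.189607≈2.822045
n=9: y≈2.822045, sp=3, e=sp−y≈0.177955; I≈6.299458, D=e−e_prev≈-0.094460; u=1/4·0.177955+1·6.299458+0·(-0.094460)≈6.343947; next y=-1/10·2.822045+1/2·6.343947≈2.889769
n=10: y≈2.889769, sp=3, e=sp−y≈0.110231; I≈6.409689, D=e−e_prev≈-0.067724; u=1/4·0.110231+1·6.409689+0·(-0.067724)≈6.437247; next y=-1/10·2.889769+1/2·6.437247≈2.929647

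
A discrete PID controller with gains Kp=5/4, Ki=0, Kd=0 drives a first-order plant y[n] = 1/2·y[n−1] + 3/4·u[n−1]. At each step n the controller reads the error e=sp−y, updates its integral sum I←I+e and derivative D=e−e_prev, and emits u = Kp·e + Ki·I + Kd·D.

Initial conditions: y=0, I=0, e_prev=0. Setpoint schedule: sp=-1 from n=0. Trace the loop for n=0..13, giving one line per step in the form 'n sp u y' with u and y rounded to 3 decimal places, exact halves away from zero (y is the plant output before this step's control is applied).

0 -1 -1.250 0.000
1 -1 -0.078 -0.938
2 -1 -0.591 -0.527
3 -1 -0.367 -0.707
4 -1 -0.465 -0.628
5 -1 -0.422 -0.663
6 -1 -0.440 -0.648
7 -1 -0.432 -0.654
8 -1 -0.436 -0.651
9 -1 -0.434 -0.653
10 -1 -0.435 -0.652
11 -1 -0.435 -0.652
12 -1 -0.435 -0.652
13 -1 -0.435 -0.652

(exact arithmetic carried between steps; '≈' marks a value shown rounded to 6 d.p. or computed from one; I and e_prev carry over from the previous line; the table rounds u and y to 3 d.p., halves away from zero)
n=0: y=0, sp=-1, e=sp−y=-1; I=-1, D=e−e_prev=-1; u=5/4·(-1)+0·(-1)+0·(-1)=-1.25; next y=1/2·0+3/4·(-1.25)=-0.9375
n=1: y=-0.9375, sp=-1, e=sp−y=-0.0625; I=-1.0625, D=e−e_prev=0.9375; u=5/4·(-0.0625)+0·(-1.0625)+0·0.9375=-0.078125; next y=1/2·(-0.9375)+3/4·(-0.078125)≈-0.527344
n=2: y≈-0.527344, sp=-1, e=sp−y≈-0.472656; I≈-1.535156, D=e−e_prev≈-0.410156; u=5/4·(-0.472656)+0·(-1.535156)+0·(-0.410156)≈-0.590820; next y=1/2·(-0.527344)+3/4·(-0.590820)≈-0.706787
n=3: y≈-0.706787, sp=-1, e=sp−y≈-0.293213; I≈-1.828369, D=e−e_prev≈0.179443; u=5/4·(-0.293213)+0·(-1.828369)+0·0.179443≈-0.366516; next y=1/2·(-0.706787)+3/4·(-0.366516)≈-0.628281
n=4: y≈-0.628281, sp=-1, e=sp−y≈-0.371719; I≈-2.200089, D=e−e_prev≈-0.078506; u=5/4·(-0.371719)+0·(-2.200089)+0·(-0.078506)≈-0.464649; next y=1/2·(-0.628281)+3/4·(-0.464649)≈-0.662627
n=5: y≈-0.662627, sp=-1, e=sp−y≈-0.337373; I≈-2.537461, D=e−e_prev≈0.034347; u=5/4·(-0.337373)+0·(-2.537461)+0·0.034347≈-0.421716; next y=1/2·(-0.662627)+3/4·(-0.421716)≈-0.647601
n=6: y≈-0.647601, sp=-1, e=sp−y≈-0.352399; I≈-2.889861, D=e−e_prev≈-0.015027; u=5/4·(-0.352399)+0·(-2.889861)+0·(-0.015027)≈-0.440499; next y=1/2·(-0.647601)+3/4·(-0.440499)≈-0.654175
n=7: y≈-0.654175, sp=-1, e=sp−y≈-0.345825; I≈-3.235686, D=e−e_prev≈0.006574; u=5/4·(-0.345825)+0·(-3.235686)+0·0.006574≈-0.432282; next y=1/2·(-0.654175)+3/4·(-0.432282)≈-0.651299
n=8: y≈-0.651299, sp=-1, e=sp−y≈-0.348701; I≈-3.584387, D=e−e_prev≈-0.002876; u=5/4·(-0.348701)+0·(-3.584387)+0·(-0.002876)≈-0.435877; next y=1/2·(-0.651299)+3/4·(-0.435877)≈-0.652557
n=9: y≈-0.652557, sp=-1, e=sp−y≈-0.347443; I≈-3.931831, D=e−e_prev≈0.001258; u=5/4·(-0.347443)+0·(-3.931831)+0·0.001258≈-0.434304; next y=1/2·(-0.652557)+3/4·(-0.434304)≈-0.652006
n=10: y≈-0.652006, sp=-1, e=sp−y≈-0.347994; I≈-4.279824, D=e−e_prev≈-0.000551; u=5/4·(-0.347994)+0·(-4.279824)+0·(-0.000551)≈-0.434992; next y=1/2·(-0.652006)+3/4·(-0.434992)≈-0.652247
n=11: y≈-0.652247, sp=-1, e=sp−y≈-0.347753; I≈-4.627577, D=e−e_prev≈0.000241; u=5/4·(-0.347753)+0·(-4.627577)+0·0.000241≈-0.434691; next y=1/2·(-0.652247)+3/4·(-0.434691)≈-0.652142
n=12: y≈-0.652142, sp=-1, e=sp−y≈-0.347858; I≈-4.975435, D=e−e_prev≈-0.000105; u=5/4·(-0.347858)+0·(-4.975435)+0·(-0.000105)≈-0.434823; next y=1/2·(-0.652142)+3/4·(-0.434823)≈-0.652188
n=13: y≈-0.652188, sp=-1, e=sp−y≈-0.347812; I≈-5.323247, D=e−e_prev≈0.000046; u=5/4·(-0.347812)+0·(-5.323247)+0·0.000046≈-0.434765; next y=1/2·(-0.652188)+3/4·(-0.434765)≈-0.652168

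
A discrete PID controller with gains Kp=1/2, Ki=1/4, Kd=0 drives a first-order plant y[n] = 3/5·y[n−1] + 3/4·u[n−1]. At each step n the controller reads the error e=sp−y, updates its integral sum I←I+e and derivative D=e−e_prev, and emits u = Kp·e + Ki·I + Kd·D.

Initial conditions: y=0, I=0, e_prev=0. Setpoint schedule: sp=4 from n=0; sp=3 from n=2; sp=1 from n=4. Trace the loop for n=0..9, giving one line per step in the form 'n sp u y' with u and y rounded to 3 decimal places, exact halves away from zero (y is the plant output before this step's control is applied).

(exact arithmetic carried between steps; '≈' marks a value shown rounded to 6 d.p. or computed from one; I and e_prev carry over from the previous line; the table rounds u and y to 3 d.p., halves away from zero)
n=0: y=0, sp=4, e=sp−y=4; I=4, D=e−e_prev=4; u=1/2·4+1/4·4+0·4=3; next y=3/5·0+3/4·3=2.25
n=1: y=2.25, sp=4, e=sp−y=1.75; I=5.75, D=e−e_prev=-2.25; u=1/2·1.75+1/4·5.75+0·(-2.25)=2.3125; next y=3/5·2.25+3/4·2.3125=3.084375
n=2: y=3.084375, sp=3, e=sp−y=-0.084375; I=5.665625, D=e−e_prev=-1.834375; u=1/2·(-0.084375)+1/4·5.665625+0·(-1.834375)≈1.374219; next y=3/5·3.084375+3/4·1.374219≈2.881289
n=3: y≈2.881289, sp=3, e=sp−y≈0.118711; I≈5.784336, D=e−e_prev≈0.203086; u=1/2·0.118711+1/4·5.784336+0·0.203086≈1.505439; next y=3/5·2.881289+3/4·1.505439≈2.857853
n=4: y≈2.857853, sp=1, e=sp−y≈-1.857853; I≈3.926483, D=e−e_prev≈-1.976564; u=1/2·(-1.857853)+1/4·3.926483+0·(-1.976564)≈0.052694; next y=3/5·2.857853+3/4·0.052694≈1.754232
n=5: y≈1.754232, sp=1, e=sp−y≈-0.754232; I≈3.172250, D=e−e_prev≈1.103621; u=1/2·(-0.754232)+1/4·3.172250+0·1.103621≈0.415946; next y=3/5·1.754232+3/4·0.415946≈1.364499
n=6: y≈1.364499, sp=1, e=sp−y≈-0.364499; I≈2.807751, D=e−e_prev≈0.389733; u=1/2·(-0.364499)+1/4·2.807751+0·0.389733≈0.519688; next y=3/5·1.364499+3/4·0.519688≈1.208466
n=7: y≈1.208466, sp=1, e=sp−y≈-0.208466; I≈2.599285, D=e−e_prev≈0.156034; u=1/2·(-0.208466)+1/4·2.599285+0·0.156034≈0.545589; next y=3/5·1.208466+3/4·0.545589≈1.134271
n=8: y≈1.134271, sp=1, e=sp−y≈-0.134271; I≈2.465015, D=e−e_prev≈0.074195; u=1/2·(-0.134271)+1/4·2.465015+0·0.074195≈0.549118; next y=3/5·1.134271+3/4·0.549118≈1.092401
n=9: y≈1.092401, sp=1, e=sp−y≈-0.092401; I≈2.372613, D=e−e_prev≈0.041870; u=1/2·(-0.092401)+1/4·2.372613+0·0.041870≈0.546953; next y=3/5·1.092401+3/4·0.546953≈1.065655

0 4 3.000 0.000
1 4 2.313 2.250
2 3 1.374 3.084
3 3 1.505 2.881
4 1 0.053 2.858
5 1 0.416 1.754
6 1 0.520 1.364
7 1 0.546 1.208
8 1 0.549 1.134
9 1 0.547 1.092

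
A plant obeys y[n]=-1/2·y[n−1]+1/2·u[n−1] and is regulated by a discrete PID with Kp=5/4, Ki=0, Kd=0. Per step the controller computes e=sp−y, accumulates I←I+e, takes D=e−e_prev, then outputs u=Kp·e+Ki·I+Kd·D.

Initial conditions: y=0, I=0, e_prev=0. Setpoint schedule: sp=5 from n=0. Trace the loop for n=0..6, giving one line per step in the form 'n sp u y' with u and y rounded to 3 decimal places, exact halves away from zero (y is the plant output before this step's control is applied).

0 5 6.250 0.000
1 5 2.344 3.125
2 5 6.738 -0.391
3 5 1.794 3.564
4 5 7.356 -0.885
5 5 1.099 4.121
6 5 8.138 -1.511

(exact arithmetic carried between steps; '≈' marks a value shown rounded to 6 d.p. or computed from one; I and e_prev carry over from the previous line; the table rounds u and y to 3 d.p., halves away from zero)
n=0: y=0, sp=5, e=sp−y=5; I=5, D=e−e_prev=5; u=5/4·5+0·5+0·5=6.25; next y=-1/2·0+1/2·6.25=3.125
n=1: y=3.125, sp=5, e=sp−y=1.875; I=6.875, D=e−e_prev=-3.125; u=5/4·1.875+0·6.875+0·(-3.125)=2.34375; next y=-1/2·3.125+1/2·2.34375=-0.390625
n=2: y=-0.390625, sp=5, e=sp−y=5.390625; I=12.265625, D=e−e_prev=3.515625; u=5/4·5.390625+0·12.265625+0·3.515625≈6.738281; next y=-1/2·(-0.390625)+1/2·6.738281≈3.564453
n=3: y≈3.564453, sp=5, e=sp−y≈1.435547; I≈13.701172, D=e−e_prev≈-3.955078; u=5/4·1.435547+0·13.701172+0·(-3.955078)≈1.794434; next y=-1/2·3.564453+1/2·1.794434≈-0.885010
n=4: y≈-0.885010, sp=5, e=sp−y≈5.885010; I≈19.586182, D=e−e_prev≈4.449463; u=5/4·5.885010+0·19.586182+0·4.449463≈7.356262; next y=-1/2·(-0.885010)+1/2·7.356262≈4.120636
n=5: y≈4.120636, sp=5, e=sp−y≈0.879364; I≈20.465546, D=e−e_prev≈-5.005646; u=5/4·0.879364+0·20.465546+0·(-5.005646)≈1.099205; next y=-1/2·4.120636+1/2·1.099205≈-1.510715
n=6: y≈-1.510715, sp=5, e=sp−y≈6.510715; I≈26.976261, D=e−e_prev≈5.631351; u=5/4·6.510715+0·26.976261+0·5.631351≈8.138394; next y=-1/2·(-1.510715)+1/2·8.138394≈4.824555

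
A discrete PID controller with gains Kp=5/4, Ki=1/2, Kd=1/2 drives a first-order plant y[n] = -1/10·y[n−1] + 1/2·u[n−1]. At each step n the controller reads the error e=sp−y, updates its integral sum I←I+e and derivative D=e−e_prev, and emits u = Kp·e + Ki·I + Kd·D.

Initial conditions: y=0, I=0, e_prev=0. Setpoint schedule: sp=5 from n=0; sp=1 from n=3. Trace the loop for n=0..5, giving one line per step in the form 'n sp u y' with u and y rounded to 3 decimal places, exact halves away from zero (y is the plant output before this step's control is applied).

0 5 11.250 0.000
1 5 -1.406 5.625
2 5 16.598 -1.266
3 1 -14.520 8.425
4 1 25.801 -8.102
5 1 -26.991 13.711

(exact arithmetic carried between steps; '≈' marks a value shown rounded to 6 d.p. or computed from one; I and e_prev carry over from the previous line; the table rounds u and y to 3 d.p., halves away from zero)
n=0: y=0, sp=5, e=sp−y=5; I=5, D=e−e_prev=5; u=5/4·5+1/2·5+1/2·5=11.25; next y=-1/10·0+1/2·11.25=5.625
n=1: y=5.625, sp=5, e=sp−y=-0.625; I=4.375, D=e−e_prev=-5.625; u=5/4·(-0.625)+1/2·4.375+1/2·(-5.625)=-1.40625; next y=-1/10·5.625+1/2·(-1.40625)=-1.265625
n=2: y=-1.265625, sp=5, e=sp−y=6.265625; I=10.640625, D=e−e_prev=6.890625; u=5/4·6.265625+1/2·10.640625+1/2·6.890625≈16.597656; next y=-1/10·(-1.265625)+1/2·16.597656≈8.425391
n=3: y≈8.425391, sp=1, e=sp−y≈-7.425391; I≈3.215234, D=e−e_prev≈-13.691016; u=5/4·(-7.425391)+1/2·3.215234+1/2·(-13.691016)≈-14.519629; next y=-1/10·8.425391+1/2·(-14.519629)≈-8.102354
n=4: y≈-8.102354, sp=1, e=sp−y≈9.102354; I≈12.317588, D=e−e_prev≈16.527744; u=5/4·9.102354+1/2·12.317588+1/2·16.527744≈25.800608; next y=-1/10·(-8.102354)+1/2·25.800608≈13.710539
n=5: y≈13.710539, sp=1, e=sp−y≈-12.710539; I≈-0.392951, D=e−e_prev≈-21.812893; u=5/4·(-12.710539)+1/2·(-0.392951)+1/2·(-21.812893)≈-26.991096; next y=-1/10·13.710539+1/2·(-26.991096)≈-14.866602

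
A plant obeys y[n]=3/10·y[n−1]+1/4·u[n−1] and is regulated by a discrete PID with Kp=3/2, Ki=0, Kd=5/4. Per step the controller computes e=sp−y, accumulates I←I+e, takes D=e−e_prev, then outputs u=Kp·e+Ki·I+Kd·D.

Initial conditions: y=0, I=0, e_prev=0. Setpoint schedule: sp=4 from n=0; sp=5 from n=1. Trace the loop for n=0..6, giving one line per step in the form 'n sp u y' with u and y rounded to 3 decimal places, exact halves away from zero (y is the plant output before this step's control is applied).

(exact arithmetic carried between steps; '≈' marks a value shown rounded to 6 d.p. or computed from one; I and e_prev carry over from the previous line; the table rounds u and y to 3 d.p., halves away from zero)
n=0: y=0, sp=4, e=sp−y=4; I=4, D=e−e_prev=4; u=3/2·4+0·4+5/4·4=11; next y=3/10·0+1/4·11=2.75
n=1: y=2.75, sp=5, e=sp−y=2.25; I=6.25, D=e−e_prev=-1.75; u=3/2·2.25+0·6.25+5/4·(-1.75)=1.1875; next y=3/10·2.75+1/4·1.1875=1.121875
n=2: y=1.121875, sp=5, e=sp−y=3.878125; I=10.128125, D=e−e_prev=1.628125; u=3/2·3.878125+0·10.128125+5/4·1.628125≈7.852344; next y=3/10·1.121875+1/4·7.852344≈2.299648
n=3: y≈2.299648, sp=5, e=sp−y≈2.700352; I≈12.828477, D=e−e_prev≈-1.177773; u=3/2·2.700352+0·12.828477+5/4·(-1.177773)≈2.578311; next y=3/10·2.299648+1/4·2.578311≈1.334472
n=4: y≈1.334472, sp=5, e=sp−y≈3.665528; I≈16.494004, D=e−e_prev≈0.965176; u=3/2·3.665528+0·16.494004+5/4·0.965176≈6.704762; next y=3/10·1.334472+1/4·6.704762≈2.076532
n=5: y≈2.076532, sp=5, e=sp−y≈2.923468; I≈19.417472, D=e−e_prev≈-0.742060; u=3/2·2.923468+0·19.417472+5/4·(-0.742060)≈3.457627; next y=3/10·2.076532+1/4·3.457627≈1.487366
n=6: y≈1.487366, sp=5, e=sp−y≈3.512634; I≈22.930106, D=e−e_prev≈0.589166; u=3/2·3.512634+0·22.930106+5/4·0.589166≈6.005408; next y=3/10·1.487366+1/4·6.005408≈1.947562

0 4 11.000 0.000
1 5 1.188 2.750
2 5 7.852 1.122
3 5 2.578 2.300
4 5 6.705 1.334
5 5 3.458 2.077
6 5 6.005 1.487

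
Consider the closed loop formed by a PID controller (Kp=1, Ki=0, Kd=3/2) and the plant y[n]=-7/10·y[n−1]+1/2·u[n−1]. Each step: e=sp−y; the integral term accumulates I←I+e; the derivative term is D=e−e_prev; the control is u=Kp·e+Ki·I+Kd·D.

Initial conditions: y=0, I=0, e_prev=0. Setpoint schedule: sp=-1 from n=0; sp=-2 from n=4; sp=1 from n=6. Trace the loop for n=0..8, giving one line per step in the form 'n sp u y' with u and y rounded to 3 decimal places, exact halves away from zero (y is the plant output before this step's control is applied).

0 -1 -2.500 0.000
1 -1 2.125 -1.250
2 -1 -7.719 1.938
3 -1 14.945 -5.216
4 -2 -39.132 11.124
5 -2 83.067 -27.353
6 1 -187.230 60.681
7 1 432.250 -136.092
8 1 -981.610 311.389

(exact arithmetic carried between steps; '≈' marks a value shown rounded to 6 d.p. or computed from one; I and e_prev carry over from the previous line; the table rounds u and y to 3 d.p., halves away from zero)
n=0: y=0, sp=-1, e=sp−y=-1; I=-1, D=e−e_prev=-1; u=1·(-1)+0·(-1)+3/2·(-1)=-2.5; next y=-7/10·0+1/2·(-2.5)=-1.25
n=1: y=-1.25, sp=-1, e=sp−y=0.25; I=-0.75, D=e−e_prev=1.25; u=1·0.25+0·(-0.75)+3/2·1.25=2.125; next y=-7/10·(-1.25)+1/2·2.125=1.9375
n=2: y=1.9375, sp=-1, e=sp−y=-2.9375; I=-3.6875, D=e−e_prev=-3.1875; u=1·(-2.9375)+0·(-3.6875)+3/2·(-3.1875)=-7.71875; next y=-7/10·1.9375+1/2·(-7.71875)=-5.215625
n=3: y=-5.215625, sp=-1, e=sp−y=4.215625; I=0.528125, D=e−e_prev=7.153125; u=1·4.215625+0·0.528125+3/2·7.153125≈14.945313; next y=-7/10·(-5.215625)+1/2·14.945313≈11.123594
n=4: y≈11.123594, sp=-2, e=sp−y≈-13.123594; I≈-12.595469, D=e−e_prev≈-17.339219; u=1·(-13.123594)+0·(-12.595469)+3/2·(-17.339219)≈-39.132422; next y=-7/10·11.123594+1/2·(-39.132422)≈-27.352727
n=5: y≈-27.352727, sp=-2, e=sp−y≈25.352727; I≈12.757258, D=e−e_prev≈38.476320; u=1·25.352727+0·12.757258+3/2·38.476320≈83.067207; next y=-7/10·(-27.352727)+1/2·83.067207≈60.680512
n=6: y≈60.680512, sp=1, e=sp−y≈-59.680512; I≈-46.923254, D=e−e_prev≈-85.033239; u=1·(-59.680512)+0·(-46.923254)+3/2·(-85.033239)≈-187.230370; next y=-7/10·60.680512+1/2·(-187.230370)≈-136.091544
n=7: y≈-136.091544, sp=1, e=sp−y≈137.091544; I≈90.168289, D=e−e_prev≈196.772056; u=1·137.091544+0·90.168289+3/2·196.772056≈432.249627; next y=-7/10·(-136.091544)+1/2·432.249627≈311.388894
n=8: y≈311.388894, sp=1, e=sp−y≈-310.388894; I≈-220.220605, D=e−e_prev≈-447.480438; u=1·(-310.388894)+0·(-220.220605)+3/2·(-447.480438)≈-981.609550; next y=-7/10·311.388894+1/2·(-981.609550)≈-708.777001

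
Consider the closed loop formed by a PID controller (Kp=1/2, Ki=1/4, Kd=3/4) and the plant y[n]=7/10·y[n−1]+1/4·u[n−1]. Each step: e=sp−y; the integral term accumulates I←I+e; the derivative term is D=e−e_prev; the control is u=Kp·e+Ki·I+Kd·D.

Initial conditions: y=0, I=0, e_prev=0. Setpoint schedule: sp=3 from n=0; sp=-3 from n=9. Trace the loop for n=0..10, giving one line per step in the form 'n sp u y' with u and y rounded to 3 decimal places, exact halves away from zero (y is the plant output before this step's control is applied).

(exact arithmetic carried between steps; '≈' marks a value shown rounded to 6 d.p. or computed from one; I and e_prev carry over from the previous line; the table rounds u and y to 3 d.p., halves away from zero)
n=0: y=0, sp=3, e=sp−y=3; I=3, D=e−e_prev=3; u=1/2·3+1/4·3+3/4·3=4.5; next y=7/10·0+1/4·4.5=1.125
n=1: y=1.125, sp=3, e=sp−y=1.875; I=4.875, D=e−e_prev=-1.125; u=1/2·1.875+1/4·4.875+3/4·(-1.125)=1.3125; next y=7/10·1.125+1/4·1.3125=1.115625
n=2: y=1.115625, sp=3, e=sp−y=1.884375; I=6.759375, D=e−e_prev=0.009375; u=1/2·1.884375+1/4·6.759375+3/4·0.009375≈2.639063; next y=7/10·1.115625+1/4·2.639063≈1.440703
n=3: y≈1.440703, sp=3, e=sp−y≈1.559297; I≈8.318672, D=e−e_prev≈-0.325078; u=1/2·1.559297+1/4·8.318672+3/4·(-0.325078)≈2.615508; next y=7/10·1.440703+1/4·2.615508≈1.662369
n=4: y≈1.662369, sp=3, e=sp−y≈1.337631; I≈9.656303, D=e−e_prev≈-0.221666; u=1/2·1.337631+1/4·9.656303+3/4·(-0.221666)≈2.916642; next y=7/10·1.662369+1/4·2.916642≈1.892819
n=5: y≈1.892819, sp=3, e=sp−y≈1.107181; I≈10.763484, D=e−e_prev≈-0.230450; u=1/2·1.107181+1/4·10.763484+3/4·(-0.230450)≈3.071624; next y=7/10·1.892819+1/4·3.071624≈2.092879
n=6: y≈2.092879, sp=3, e=sp−y≈0.907121; I≈11.670605, D=e−e_prev≈-0.200060; u=1/2·0.907121+1/4·11.670605+3/4·(-0.200060)≈3.221166; next y=7/10·2.092879+1/4·3.221166≈2.270307
n=7: y≈2.270307, sp=3, e=sp−y≈0.729693; I≈12.400298, D=e−e_prev≈-0.177428; u=1/2·0.729693+1/4·12.400298+3/4·(-0.177428)≈3.331850; next y=7/10·2.270307+1/4·3.331850≈2.422177
n=8: y≈2.422177, sp=3, e=sp−y≈0.577823; I≈12.978120, D=e−e_prev≈-0.151870; u=1/2·0.577823+1/4·12.978120+3/4·(-0.151870)≈3.419539; next y=7/10·2.422177+1/4·3.419539≈2.550409
n=9: y≈2.550409, sp=-3, e=sp−y≈-5.550409; I≈7.427711, D=e−e_prev≈-6.128231; u=1/2·(-5.550409)+1/4·7.427711+3/4·(-6.128231)≈-5.514450; next y=7/10·2.550409+1/4·(-5.514450)≈0.406674
n=10: y≈0.406674, sp=-3, e=sp−y≈-3.406674; I≈4.021038, D=e−e_prev≈2.143735; u=1/2·(-3.406674)+1/4·4.021038+3/4·2.143735≈0.909724; next y=7/10·0.406674+1/4·0.909724≈0.512103

0 3 4.500 0.000
1 3 1.313 1.125
2 3 2.639 1.116
3 3 2.616 1.441
4 3 2.917 1.662
5 3 3.072 1.893
6 3 3.221 2.093
7 3 3.332 2.270
8 3 3.420 2.422
9 -3 -5.514 2.550
10 -3 0.910 0.407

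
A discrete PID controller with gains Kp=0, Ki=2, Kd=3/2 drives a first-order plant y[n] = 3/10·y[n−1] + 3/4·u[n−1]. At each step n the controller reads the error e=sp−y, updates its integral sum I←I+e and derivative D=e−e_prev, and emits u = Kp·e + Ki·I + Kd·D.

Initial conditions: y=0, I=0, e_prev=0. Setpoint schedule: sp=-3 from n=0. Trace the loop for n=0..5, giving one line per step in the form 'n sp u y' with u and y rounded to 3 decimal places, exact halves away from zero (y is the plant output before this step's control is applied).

(exact arithmetic carried between steps; '≈' marks a value shown rounded to 6 d.p. or computed from one; I and e_prev carry over from the previous line; the table rounds u and y to 3 d.p., halves away from zero)
n=0: y=0, sp=-3, e=sp−y=-3; I=-3, D=e−e_prev=-3; u=0·(-3)+2·(-3)+3/2·(-3)=-10.5; next y=3/10·0+3/4·(-10.5)=-7.875
n=1: y=-7.875, sp=-3, e=sp−y=4.875; I=1.875, D=e−e_prev=7.875; u=0·4.875+2·1.875+3/2·7.875=15.5625; next y=3/10·(-7.875)+3/4·15.5625=9.309375
n=2: y=9.309375, sp=-3, e=sp−y=-12.309375; I=-10.434375, D=e−e_prev=-17.184375; u=0·(-12.309375)+2·(-10.434375)+3/2·(-17.184375)≈-46.645313; next y=3/10·9.309375+3/4·(-46.645313)≈-32.191172
n=3: y≈-32.191172, sp=-3, e=sp−y≈29.191172; I≈18.756797, D=e−e_prev≈41.500547; u=0·29.191172+2·18.756797+3/2·41.500547≈99.764414; next y=3/10·(-32.191172)+3/4·99.764414≈65.165959
n=4: y≈65.165959, sp=-3, e=sp−y≈-68.165959; I≈-49.409162, D=e−e_prev≈-97.357131; u=0·(-68.165959)+2·(-49.409162)+3/2·(-97.357131)≈-244.854021; next y=3/10·65.165959+3/4·(-244.854021)≈-164.090728
n=5: y≈-164.090728, sp=-3, e=sp−y≈161.090728; I≈111.681566, D=e−e_prev≈229.256687; u=0·161.090728+2·111.681566+3/2·229.256687≈567.248161; next y=3/10·(-164.090728)+3/4·567.248161≈376.208903

0 -3 -10.500 0.000
1 -3 15.563 -7.875
2 -3 -46.645 9.309
3 -3 99.764 -32.191
4 -3 -244.854 65.166
5 -3 567.248 -164.091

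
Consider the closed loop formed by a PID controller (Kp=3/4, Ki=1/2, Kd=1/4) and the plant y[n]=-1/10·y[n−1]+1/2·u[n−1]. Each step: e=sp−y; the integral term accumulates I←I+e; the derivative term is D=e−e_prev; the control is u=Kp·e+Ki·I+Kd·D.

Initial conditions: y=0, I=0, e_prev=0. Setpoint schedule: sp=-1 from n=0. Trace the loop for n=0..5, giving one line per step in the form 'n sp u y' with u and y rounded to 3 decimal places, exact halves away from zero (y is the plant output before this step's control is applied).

0 -1 -1.500 0.000
1 -1 -0.625 -0.750
2 -1 -1.706 -0.238
3 -1 -1.072 -0.829
4 -1 -1.870 -0.453
5 -1 -1.394 -0.890

(exact arithmetic carried between steps; '≈' marks a value shown rounded to 6 d.p. or computed from one; I and e_prev carry over from the previous line; the table rounds u and y to 3 d.p., halves away from zero)
n=0: y=0, sp=-1, e=sp−y=-1; I=-1, D=e−e_prev=-1; u=3/4·(-1)+1/2·(-1)+1/4·(-1)=-1.5; next y=-1/10·0+1/2·(-1.5)=-0.75
n=1: y=-0.75, sp=-1, e=sp−y=-0.25; I=-1.25, D=e−e_prev=0.75; u=3/4·(-0.25)+1/2·(-1.25)+1/4·0.75=-0.625; next y=-1/10·(-0.75)+1/2·(-0.625)=-0.2375
n=2: y=-0.2375, sp=-1, e=sp−y=-0.7625; I=-2.0125, D=e−e_prev=-0.5125; u=3/4·(-0.7625)+1/2·(-2.0125)+1/4·(-0.5125)=-1.70625; next y=-1/10·(-0.2375)+1/2·(-1.70625)=-0.829375
n=3: y=-0.829375, sp=-1, e=sp−y=-0.170625; I=-2.183125, D=e−e_prev=0.591875; u=3/4·(-0.170625)+1/2·(-2.183125)+1/4·0.591875≈-1.071563; next y=-1/10·(-0.829375)+1/2·(-1.071563)≈-0.452844
n=4: y≈-0.452844, sp=-1, e=sp−y≈-0.547156; I≈-2.730281, D=e−e_prev≈-0.376531; u=3/4·(-0.547156)+1/2·(-2.730281)+1/4·(-0.376531)≈-1.869641; next y=-1/10·(-0.452844)+1/2·(-1.869641)≈-0.889536
n=5: y≈-0.889536, sp=-1, e=sp−y≈-0.110464; I≈-2.840745, D=e−e_prev≈0.436692; u=3/4·(-0.110464)+1/2·(-2.840745)+1/4·0.436692≈-1.394048; next y=-1/10·(-0.889536)+1/2·(-1.394048)≈-0.608070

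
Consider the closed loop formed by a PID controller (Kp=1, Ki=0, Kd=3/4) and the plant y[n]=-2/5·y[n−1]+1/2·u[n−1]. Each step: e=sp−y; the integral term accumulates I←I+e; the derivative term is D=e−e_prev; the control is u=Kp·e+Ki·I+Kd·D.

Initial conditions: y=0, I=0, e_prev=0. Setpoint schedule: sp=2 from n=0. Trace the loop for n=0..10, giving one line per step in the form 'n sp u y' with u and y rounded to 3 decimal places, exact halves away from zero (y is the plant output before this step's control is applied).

0 2 3.500 0.000
1 2 -1.063 1.750
2 2 5.467 -1.231
3 2 -4.569 3.226
4 2 10.676 -3.575
5 2 -12.525 6.768
6 2 22.773 -8.970
7 2 -30.932 14.974
8 2 50.779 -21.456
9 2 -73.542 33.972
10 2 115.608 -50.360

(exact arithmetic carried between steps; '≈' marks a value shown rounded to 6 d.p. or computed from one; I and e_prev carry over from the previous line; the table rounds u and y to 3 d.p., halves away from zero)
n=0: y=0, sp=2, e=sp−y=2; I=2, D=e−e_prev=2; u=1·2+0·2+3/4·2=3.5; next y=-2/5·0+1/2·3.5=1.75
n=1: y=1.75, sp=2, e=sp−y=0.25; I=2.25, D=e−e_prev=-1.75; u=1·0.25+0·2.25+3/4·(-1.75)=-1.0625; next y=-2/5·1.75+1/2·(-1.0625)=-1.23125
n=2: y=-1.23125, sp=2, e=sp−y=3.23125; I=5.48125, D=e−e_prev=2.98125; u=1·3.23125+0·5.48125+3/4·2.98125≈5.467188; next y=-2/5·(-1.23125)+1/2·5.467188≈3.226094
n=3: y≈3.226094, sp=2, e=sp−y≈-1.226094; I≈4.255156, D=e−e_prev≈-4.457344; u=1·(-1.226094)+0·4.255156+3/4·(-4.457344)≈-4.569102; next y=-2/5·3.226094+1/2·(-4.569102)≈-3.574988
n=4: y≈-3.574988, sp=2, e=sp−y≈5.574988; I≈9.830145, D=e−e_prev≈6.801082; u=1·5.574988+0·9.830145+3/4·6.801082≈10.675800; next y=-2/5·(-3.574988)+1/2·10.675800≈6.767895
n=5: y≈6.767895, sp=2, e=sp−y≈-4.767895; I≈5.062249, D=e−e_prev≈-10.342883; u=1·(-4.767895)+0·5.062249+3/4·(-10.342883)≈-12.525058; next y=-2/5·6.767895+1/2·(-12.525058)≈-8.969687
n=6: y≈-8.969687, sp=2, e=sp−y≈10.969687; I≈16.031936, D=e−e_prev≈15.737582; u=1·10.969687+0·16.031936+3/4·15.737582≈22.772874; next y=-2/5·(-8.969687)+1/2·22.772874≈14.974312
n=7: y≈14.974312, sp=2, e=sp−y≈-12.974312; I≈3.057625, D=e−e_prev≈-23.943999; u=1·(-12.974312)+0·3.057625+3/4·(-23.943999)≈-30.932311; next y=-2/5·14.974312+1/2·(-30.932311)≈-21.455880
n=8: y≈-21.455880, sp=2, e=sp−y≈23.455880; I≈26.513505, D=e−e_prev≈36.430192; u=1·23.455880+0·26.513505+3/4·36.430192≈50.778524; next y=-2/5·(-21.455880)+1/2·50.778524≈33.971614
n=9: y≈33.971614, sp=2, e=sp−y≈-31.971614; I≈-5.458109, D=e−e_prev≈-55.427494; u=1·(-31.971614)+0·(-5.458109)+3/4·(-55.427494)≈-73.542234; next y=-2/5·33.971614+1/2·(-73.542234)≈-50.359763
n=10: y≈-50.359763, sp=2, e=sp−y≈52.359763; I≈46.901653, D=e−e_prev≈84.331376; u=1·52.359763+0·46.901653+3/4·84.331376≈115.608295; next y=-2/5·(-50.359763)+1/2·115.608295≈77.948052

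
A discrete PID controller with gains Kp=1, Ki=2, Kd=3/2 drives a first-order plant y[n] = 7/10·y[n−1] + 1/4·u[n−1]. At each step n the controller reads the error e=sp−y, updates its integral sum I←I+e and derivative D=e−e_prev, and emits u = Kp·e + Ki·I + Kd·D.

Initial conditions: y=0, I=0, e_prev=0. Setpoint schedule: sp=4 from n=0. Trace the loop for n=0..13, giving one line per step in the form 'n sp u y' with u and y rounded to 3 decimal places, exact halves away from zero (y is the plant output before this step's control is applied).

(exact arithmetic carried between steps; '≈' marks a value shown rounded to 6 d.p. or computed from one; I and e_prev carry over from the previous line; the table rounds u and y to 3 d.p., halves away from zero)
n=0: y=0, sp=4, e=sp−y=4; I=4, D=e−e_prev=4; u=1·4+2·4+3/2·4=18; next y=7/10·0+1/4·18=4.5
n=1: y=4.5, sp=4, e=sp−y=-0.5; I=3.5, D=e−e_prev=-4.5; u=1·(-0.5)+2·3.5+3/2·(-4.5)=-0.25; next y=7/10·4.5+1/4·(-0.25)=3.0875
n=2: y=3.0875, sp=4, e=sp−y=0.9125; I=4.4125, D=e−e_prev=1.4125; u=1·0.9125+2·4.4125+3/2·1.4125=11.85625; next y=7/10·3.0875+1/4·11.85625≈5.125313
n=3: y≈5.125313, sp=4, e=sp−y≈-1.125313; I≈3.287188, D=e−e_prev≈-2.037813; u=1·(-1.125313)+2·3.287188+3/2·(-2.037813)≈2.392344; next y=7/10·5.125313+1/4·2.392344≈4.185805
n=4: y≈4.185805, sp=4, e=sp−y≈-0.185805; I≈3.101383, D=e−e_prev≈0.939508; u=1·(-0.185805)+2·3.101383+3/2·0.939508≈7.426223; next y=7/10·4.185805+1/4·7.426223≈4.786619
n=5: y≈4.786619, sp=4, e=sp−y≈-0.786619; I≈2.314764, D=e−e_prev≈-0.600814; u=1·(-0.786619)+2·2.314764+3/2·(-0.600814)≈2.941687; next y=7/10·4.786619+1/4·2.941687≈4.086055
n=6: y≈4.086055, sp=4, e=sp−y≈-0.086055; I≈2.228709, D=e−e_prev≈0.700564; u=1·(-0.086055)+2·2.228709+3/2·0.700564≈5.422208; next y=7/10·4.086055+1/4·5.422208≈4.215791
n=7: y≈4.215791, sp=4, e=sp−y≈-0.215791; I≈2.012918, D=e−e_prev≈-0.129736; u=1·(-0.215791)+2·2.012918+3/2·(-0.129736)≈3.615442; next y=7/10·4.215791+1/4·3.615442≈3.854914
n=8: y≈3.854914, sp=4, e=sp−y≈0.145086; I≈2.158004, D=e−e_prev≈0.360877; u=1·0.145086+2·2.158004+3/2·0.360877≈5.002409; next y=7/10·3.854914+1/4·5.002409≈3.949042
n=9: y≈3.949042, sp=4, e=sp−y≈0.050958; I≈2.208962, D=e−e_prev≈-0.094128; u=1·0.050958+2·2.208962+3/2·(-0.094128)≈4.327690; next y=7/10·3.949042+1/4·4.327690≈3.846252
n=10: y≈3.846252, sp=4, e=sp−y≈0.153748; I≈2.362710, D=e−e_prev≈0.102790; u=1·0.153748+2·2.362710+3/2·0.102790≈5.033353; next y=7/10·3.846252+1/4·5.033353≈3.950715
n=11: y≈3.950715, sp=4, e=sp−y≈0.049285; I≈2.411995, D=e−e_prev≈-0.104463; u=1·0.049285+2·2.411995+3/2·(-0.104463)≈4.716582; next y=7/10·3.950715+1/4·4.716582≈3.944646
n=12: y≈3.944646, sp=4, e=sp−y≈0.055354; I≈2.467350, D=e−e_prev≈0.006069; u=1·0.055354+2·2.467350+3/2·0.006069≈4.999157; next y=7/10·3.944646+1/4·4.999157≈4.011041
n=13: y≈4.011041, sp=4, e=sp−y≈-0.011041; I≈2.456308, D=e−e_prev≈-0.066395; u=1·(-0.011041)+2·2.456308+3/2·(-0.066395)≈4.801982; next y=7/10·4.011041+1/4·4.801982≈4.008224

0 4 18.000 0.000
1 4 -0.250 4.500
2 4 11.856 3.088
3 4 2.392 5.125
4 4 7.426 4.186
5 4 2.942 4.787
6 4 5.422 4.086
7 4 3.615 4.216
8 4 5.002 3.855
9 4 4.328 3.949
10 4 5.033 3.846
11 4 4.717 3.951
12 4 4.999 3.945
13 4 4.802 4.011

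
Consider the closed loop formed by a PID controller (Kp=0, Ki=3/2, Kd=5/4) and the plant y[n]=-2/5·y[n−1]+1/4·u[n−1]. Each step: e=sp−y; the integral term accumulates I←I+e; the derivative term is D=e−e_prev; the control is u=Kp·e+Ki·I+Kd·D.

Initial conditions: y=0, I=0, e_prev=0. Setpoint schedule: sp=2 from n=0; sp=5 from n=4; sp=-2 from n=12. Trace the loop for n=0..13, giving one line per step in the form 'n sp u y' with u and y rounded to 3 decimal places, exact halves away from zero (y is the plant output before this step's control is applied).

(exact arithmetic carried between steps; '≈' marks a value shown rounded to 6 d.p. or computed from one; I and e_prev carry over from the previous line; the table rounds u and y to 3 d.p., halves away from zero)
n=0: y=0, sp=2, e=sp−y=2; I=2, D=e−e_prev=2; u=0·2+3/2·2+5/4·2=5.5; next y=-2/5·0+1/4·5.5=1.375
n=1: y=1.375, sp=2, e=sp−y=0.625; I=2.625, D=e−e_prev=-1.375; u=0·0.625+3/2·2.625+5/4·(-1.375)=2.21875; next y=-2/5·1.375+1/4·2.21875≈0.004688
n=2: y≈0.004688, sp=2, e=sp−y≈1.995313; I≈4.620313, D=e−e_prev≈1.370313; u=0·1.995313+3/2·4.620313+5/4·1.370313≈8.643359; next y=-2/5·0.004688+1/4·8.643359≈2.158965
n=3: y≈2.158965, sp=2, e=sp−y≈-0.158965; I≈4.461348, D=e−e_prev≈-2.154277; u=0·(-0.158965)+3/2·4.461348+5/4·(-2.154277)≈3.999175; next y=-2/5·2.158965+1/4·3.999175≈0.136208
n=4: y≈0.136208, sp=5, e=sp−y≈4.863792; I≈9.325140, D=e−e_prev≈5.022757; u=0·4.863792+3/2·9.325140+5/4·5.022757≈20.266156; next y=-2/5·0.136208+1/4·20.266156≈5.012056
n=5: y≈5.012056, sp=5, e=sp−y≈-0.012056; I≈9.313084, D=e−e_prev≈-4.875848; u=0·(-0.012056)+3/2·9.313084+5/4·(-4.875848)≈7.874816; next y=-2/5·5.012056+1/4·7.874816≈-0.036118
n=6: y≈-0.036118, sp=5, e=sp−y≈5.036118; I≈14.349202, D=e−e_prev≈5.048174; u=0·5.036118+3/2·14.349202+5/4·5.048174≈27.834022; next y=-2/5·(-0.036118)+1/4·27.834022≈6.972953
n=7: y≈6.972953, sp=5, e=sp−y≈-1.972953; I≈12.376250, D=e−e_prev≈-7.009071; u=0·(-1.972953)+3/2·12.376250+5/4·(-7.009071)≈9.803035; next y=-2/5·6.972953+1/4·9.803035≈-0.338422
n=8: y≈-0.338422, sp=5, e=sp−y≈5.338422; I≈17.714672, D=e−e_prev≈7.311375; u=0·5.338422+3/2·17.714672+5/4·7.311375≈35.711227; next y=-2/5·(-0.338422)+1/4·35.711227≈9.063176
n=9: y≈9.063176, sp=5, e=sp−y≈-4.063176; I≈13.651496, D=e−e_prev≈-9.401598; u=0·(-4.063176)+3/2·13.651496+5/4·(-9.401598)≈8.725247; next y=-2/5·9.063176+1/4·8.725247≈-1.443958
n=10: y≈-1.443958, sp=5, e=sp−y≈6.443958; I≈20.095455, D=e−e_prev≈10.507134; u=0·6.443958+3/2·20.095455+5/4·10.507134≈43.277100; next y=-2/5·(-1.443958)+1/4·43.277100≈11.396858
n=11: y≈11.396858, sp=5, e=sp−y≈-6.396858; I≈13.698596, D=e−e_prev≈-12.840817; u=0·(-6.396858)+3/2·13.698596+5/4·(-12.840817)≈4.496874; next y=-2/5·11.396858+1/4·4.496874≈-3.434525
n=12: y≈-3.434525, sp=-2, e=sp−y≈1.434525; I≈15.133121, D=e−e_prev≈7.831383; u=0·1.434525+3/2·15.133121+5/4·7.831383≈32.488911; next y=-2/5·(-3.434525)+1/4·32.488911≈9.496038
n=13: y≈9.496038, sp=-2, e=sp−y≈-11.496038; I≈3.637084, D=e−e_prev≈-12.930563; u=0·(-11.496038)+3/2·3.637084+5/4·(-12.930563)≈-10.707578; next y=-2/5·9.496038+1/4·(-10.707578)≈-6.475309

0 2 5.500 0.000
1 2 2.219 1.375
2 2 8.643 0.005
3 2 3.999 2.159
4 5 20.266 0.136
5 5 7.875 5.012
6 5 27.834 -0.036
7 5 9.803 6.973
8 5 35.711 -0.338
9 5 8.725 9.063
10 5 43.277 -1.444
11 5 4.497 11.397
12 -2 32.489 -3.435
13 -2 -10.708 9.496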